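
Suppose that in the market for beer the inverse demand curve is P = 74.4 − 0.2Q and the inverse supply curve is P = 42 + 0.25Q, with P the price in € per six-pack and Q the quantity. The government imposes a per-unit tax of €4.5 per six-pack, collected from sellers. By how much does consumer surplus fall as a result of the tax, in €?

Consumer surplus falls by €134.

Rewrite in direct form: Qd = 372 − 5P and Qs = 4P − 168.
Without the tax, 372 − 5P = 4P − 168 gives 9P = 540, so P* = €60 and Q* = 72.
With the tax collected from sellers, supply shifts: Qs = 4(P − 4.5) − 168.
New equilibrium: buyers pay €62, sellers receive €57.5, Q = 62. (Wedge: Pb − Ps = 4.5.)
ΔCS is the trapezoid between Q = 62 and Q = 72 of height €2: ½ · (72 + 62) · 2 = €134.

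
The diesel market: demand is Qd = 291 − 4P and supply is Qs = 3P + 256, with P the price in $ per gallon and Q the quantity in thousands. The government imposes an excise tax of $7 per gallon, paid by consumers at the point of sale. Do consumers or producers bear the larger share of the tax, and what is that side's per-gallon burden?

Before the tax: set 291 − 4P = 3P + 256 → P* = $5, Q* = 271.
With the tax collected from consumers, demand (in seller-price terms) shifts: Qd = 291 − 4(P + 7).
Solving gives Q = 259 with consumers paying $8 and producers receiving $1 (the $7 wedge).
Per-gallon burden: consumers $3, producers $4.
Producers take the larger share because supply is less price-elastic here (demand slope 4 vs supply slope 3).
The less price-elastic side of the market bears the larger share of a per-unit tax.

Producers bear the larger share: $4 per gallon.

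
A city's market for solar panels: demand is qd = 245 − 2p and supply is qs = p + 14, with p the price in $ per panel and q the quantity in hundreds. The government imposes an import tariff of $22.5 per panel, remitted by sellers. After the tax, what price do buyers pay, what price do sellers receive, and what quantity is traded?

Buyers pay $84.5; sellers receive $62; quantity = 76.

Before the tax: set 245 − 2p = p + 14 → p* = $77, q* = 91.
With the tax collected from sellers, supply shifts: qs = (p − 22.5) + 14.
New equilibrium: buyers pay $84.5, sellers receive $62, q = 76. (Wedge: pb − ps = 22.5.)
The less price-elastic side of the market bears the larger share of a per-unit tax.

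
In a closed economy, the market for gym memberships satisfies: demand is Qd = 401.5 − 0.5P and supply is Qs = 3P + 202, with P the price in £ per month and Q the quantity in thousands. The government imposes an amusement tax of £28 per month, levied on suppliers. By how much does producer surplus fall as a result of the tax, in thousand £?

Producer surplus falls by £1468 thousand.

Without the tax, 401.5 − 0.5P = 3P + 202 gives 3.5P = 199.5, so P* = £57 and Q* = 373.
With the tax collected from suppliers, supply shifts: Qs = 3(P − 28) + 202.
Solving gives Q = 361 with buyers paying £81 and suppliers receiving £53 (the £28 wedge).
ΔPS is the trapezoid between Q = 361 and Q = 373 of height £4: ½ · (373 + 361) · 4 = £1468.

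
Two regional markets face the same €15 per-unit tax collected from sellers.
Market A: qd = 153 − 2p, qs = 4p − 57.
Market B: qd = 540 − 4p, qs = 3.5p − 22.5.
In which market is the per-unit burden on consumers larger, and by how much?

Market A: pre-tax p* = €35, q* = 83; post-tax q = 63; per-unit burden on consumers = €10.
Market B: pre-tax p* = €75, q* = 240; post-tax q = 212; per-unit burden on consumers = €7.
Difference: €10 vs €7 → market A is larger by €3.

Market A, by €3.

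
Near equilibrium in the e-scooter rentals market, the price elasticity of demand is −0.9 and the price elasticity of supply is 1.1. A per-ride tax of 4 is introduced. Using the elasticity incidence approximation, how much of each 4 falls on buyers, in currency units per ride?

Incidence ratio: buyers' share ≈ εs / (εs + |εd|) = 1.1 / (1.1 + 0.9) = 0.55.
So buyers bear ≈ 0.55 × 4 = 2.2; producers bear 1.8.

Buyers bear ≈ 2.2 per ride.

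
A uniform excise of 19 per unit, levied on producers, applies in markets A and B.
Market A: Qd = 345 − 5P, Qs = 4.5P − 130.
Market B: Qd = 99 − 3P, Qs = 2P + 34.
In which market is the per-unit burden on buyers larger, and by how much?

Market A, by 1.4.

Market A: pre-tax P* = 50, Q* = 95; post-tax Q = 50; per-unit burden on buyers = 9.
Market B: pre-tax P* = 13, Q* = 60; post-tax Q = 37.2; per-unit burden on buyers = 7.6.
Difference: 9 vs 7.6 → market A is larger by 1.4.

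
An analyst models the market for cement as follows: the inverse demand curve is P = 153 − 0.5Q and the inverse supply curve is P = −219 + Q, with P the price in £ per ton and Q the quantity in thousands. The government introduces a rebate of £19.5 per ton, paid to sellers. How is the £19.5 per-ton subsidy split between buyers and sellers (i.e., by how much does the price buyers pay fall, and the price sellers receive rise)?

Buyers gain £6.5 per ton; sellers gain £13 per ton.

Inverting to Q(P) form: Qd = 306 − 2P; Qs = P + 219.
Before the subsidy: set 306 − 2P = P + 219 → P* = £29, Q* = 248.
With a per-unit subsidy paid to sellers, each receives P + 19.5 per unit sold, so supply becomes Qs = (P + 19.5) + 219.
New equilibrium: buyers pay £22.5, sellers receive £42, Q = 261. (Wedge: Pb − Ps = −19.5.)
Gain to buyers: £6.5; to sellers: £13. (They sum to £19.5.)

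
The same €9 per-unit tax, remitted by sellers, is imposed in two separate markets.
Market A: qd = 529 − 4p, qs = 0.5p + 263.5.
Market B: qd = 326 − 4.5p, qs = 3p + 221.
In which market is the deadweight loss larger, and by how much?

Market B, by €54.9.

Market A: pre-tax p* = €59, q* = 293; post-tax q = 289; deadweight loss = €18.
Market B: pre-tax p* = €14, q* = 263; post-tax q = 246.8; deadweight loss = €72.9.
Difference: €18 vs €72.9 → market B is larger by €54.9.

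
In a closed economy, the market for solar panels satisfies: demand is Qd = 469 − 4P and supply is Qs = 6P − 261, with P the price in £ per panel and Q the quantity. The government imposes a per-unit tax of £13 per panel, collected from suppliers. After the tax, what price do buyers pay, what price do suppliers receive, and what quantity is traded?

Before the tax: set 469 − 4P = 6P − 261 → P* = £73, Q* = 177.
With the tax collected from suppliers, supply shifts: Qs = 6(P − 13) − 261.
Solving gives Q = 145.8 with buyers paying £80.8 and suppliers receiving £67.8 (the £13 wedge).
The less price-elastic side of the market bears the larger share of a per-unit tax.

Buyers pay £80.8; suppliers receive £67.8; quantity = 145.8.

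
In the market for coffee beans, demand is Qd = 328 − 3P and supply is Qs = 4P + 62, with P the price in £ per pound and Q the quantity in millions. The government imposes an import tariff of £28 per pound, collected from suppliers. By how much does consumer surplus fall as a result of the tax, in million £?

Consumer surplus falls by £3040 million.

Without the tax, 328 − 3P = 4P + 62 gives 7P = 266, so P* = £38 and Q* = 214.
With the tax collected from suppliers, supply shifts: Qs = 4(P − 28) + 62.
New equilibrium: consumers pay £54, suppliers receive £26, Q = 166. (Wedge: Pb − Ps = 28.)
ΔCS is the trapezoid between Q = 166 and Q = 214 of height £16: ½ · (214 + 166) · 16 = £3040.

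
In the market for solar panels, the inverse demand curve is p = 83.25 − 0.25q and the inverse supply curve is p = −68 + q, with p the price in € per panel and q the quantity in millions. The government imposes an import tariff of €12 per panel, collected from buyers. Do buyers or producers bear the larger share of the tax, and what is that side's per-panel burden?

Producers bear the larger share: €9.6 per panel.

Inverting to q(p) form: qd = 333 − 4p; qs = p + 68.
Before the tax: set 333 − 4p = p + 68 → p* = €53, q* = 121.
With the tax collected from buyers, demand (in seller-price terms) shifts: qd = 333 − 4(p + 12).
New equilibrium: buyers pay €55.4, producers receive €43.4, q = 111.4. (Wedge: pb − ps = 12.)
Per-panel burden: buyers €2.4, producers €9.6.
Producers take the larger share because supply is less price-elastic here (demand slope 4 vs supply slope 1).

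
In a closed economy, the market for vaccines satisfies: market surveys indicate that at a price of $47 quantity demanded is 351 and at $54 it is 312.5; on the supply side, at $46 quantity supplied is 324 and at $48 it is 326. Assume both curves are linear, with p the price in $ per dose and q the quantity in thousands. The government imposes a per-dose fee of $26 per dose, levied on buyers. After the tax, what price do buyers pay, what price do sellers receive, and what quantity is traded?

Demand slope: (312.5 − 351)/(54 − 47) = -5.5, so qd = 609.5 − 5.5p.
Supply slope: (326 − 324)/(48 − 46) = 1, so qs = p + 278.
Before the tax: set 609.5 − 5.5p = p + 278 → p* = $51, q* = 329.
With the tax collected from buyers, demand (in seller-price terms) shifts: qd = 609.5 − 5.5(p + 26).
Solving gives q = 307 with buyers paying $55 and sellers receiving $29 (the $26 wedge).

Buyers pay $55; sellers receive $29; quantity = 307.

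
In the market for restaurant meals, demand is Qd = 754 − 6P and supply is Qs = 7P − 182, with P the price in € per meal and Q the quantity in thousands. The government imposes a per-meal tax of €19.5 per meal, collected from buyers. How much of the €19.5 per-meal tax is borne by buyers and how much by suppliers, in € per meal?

Before the tax: set 754 − 6P = 7P − 182 → P* = €72, Q* = 322.
With the tax collected from buyers, demand (in seller-price terms) shifts: Qd = 754 − 6(P + 19.5).
New equilibrium: buyers pay €82.5, suppliers receive €63, Q = 259. (Wedge: Pb − Ps = 19.5.)
Burden on buyers: €10.5; on suppliers: €9. (They sum to €19.5.)

Buyers bear €10.5 per meal; suppliers bear €9 per meal.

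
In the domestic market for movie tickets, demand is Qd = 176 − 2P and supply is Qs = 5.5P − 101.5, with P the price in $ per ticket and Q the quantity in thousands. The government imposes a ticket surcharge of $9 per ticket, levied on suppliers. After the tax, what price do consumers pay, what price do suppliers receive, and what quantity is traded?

Consumers pay $43.6; suppliers receive $34.6; quantity = 88.8.

Without the tax, 176 − 2P = 5.5P − 101.5 gives 7.5P = 277.5, so P* = $37 and Q* = 102.
With the tax collected from suppliers, supply shifts: Qs = 5.5(P − 9) − 101.5.
New equilibrium: consumers pay $43.6, suppliers receive $34.6, Q = 88.8. (Wedge: Pb − Ps = 9.)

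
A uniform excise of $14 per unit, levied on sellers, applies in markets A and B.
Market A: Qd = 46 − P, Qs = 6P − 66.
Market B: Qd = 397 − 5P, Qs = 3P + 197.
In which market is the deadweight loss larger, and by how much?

Market B, by $99.75.

Market A: pre-tax P* = $16, Q* = 30; post-tax Q = 18; deadweight loss = $84.
Market B: pre-tax P* = $25, Q* = 272; post-tax Q = 245.75; deadweight loss = $183.75.
Difference: $84 vs $183.75 → market B is larger by $99.75.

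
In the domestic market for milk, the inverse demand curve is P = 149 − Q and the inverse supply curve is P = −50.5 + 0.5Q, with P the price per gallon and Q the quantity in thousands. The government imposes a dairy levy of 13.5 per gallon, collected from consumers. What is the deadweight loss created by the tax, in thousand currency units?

Rewrite in direct form: Qd = 149 − P and Qs = 2P + 101.
Without the tax, 149 − P = 2P + 101 gives 3P = 48, so P* = 16 and Q* = 133.
With the tax collected from consumers, demand (in seller-price terms) shifts: Qd = 149 − (P + 13.5).
New equilibrium: consumers pay 25, sellers receive 11.5, Q = 124. (Wedge: Pb − Ps = 13.5.)
Quantity falls by |ΔQ| = |133 − 124| = 9.
DWL = ½ · t · |ΔQ| = ½ · 13.5 · 9 = 60.75.

Deadweight loss = 60.75 thousand.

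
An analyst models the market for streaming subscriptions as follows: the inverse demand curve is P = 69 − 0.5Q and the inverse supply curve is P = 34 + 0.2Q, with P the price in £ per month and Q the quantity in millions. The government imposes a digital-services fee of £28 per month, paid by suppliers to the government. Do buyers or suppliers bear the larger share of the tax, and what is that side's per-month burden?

Buyers bear the larger share: £20 per month.

Rewrite in direct form: Qd = 138 − 2P and Qs = 5P − 170.
Before the tax: set 138 − 2P = 5P − 170 → P* = £44, Q* = 50.
With the tax collected from suppliers, supply shifts: Qs = 5(P − 28) − 170.
Solving gives Q = 10 with buyers paying £64 and suppliers receiving £36 (the £28 wedge).
Per-month burden: buyers £20, suppliers £8.
Buyers take the larger share because demand is less price-elastic here (demand slope 2 vs supply slope 5).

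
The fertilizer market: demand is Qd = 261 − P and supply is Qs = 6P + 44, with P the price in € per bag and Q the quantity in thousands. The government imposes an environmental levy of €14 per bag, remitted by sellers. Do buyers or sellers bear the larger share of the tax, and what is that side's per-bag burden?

Without the tax, 261 − P = 6P + 44 gives 7P = 217, so P* = €31 and Q* = 230.
With the tax collected from sellers, supply shifts: Qs = 6(P − 14) + 44.
Solving gives Q = 218 with buyers paying €43 and sellers receiving €29 (the €14 wedge).
Per-bag burden: buyers €12, sellers €2.
Buyers take the larger share because demand is less price-elastic here (demand slope 1 vs supply slope 6).

Buyers bear the larger share: €12 per bag.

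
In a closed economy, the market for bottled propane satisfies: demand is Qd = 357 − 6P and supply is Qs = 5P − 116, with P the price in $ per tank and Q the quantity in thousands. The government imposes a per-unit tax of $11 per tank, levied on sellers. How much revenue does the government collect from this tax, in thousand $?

Without the tax, 357 − 6P = 5P − 116 gives 11P = 473, so P* = $43 and Q* = 99.
With the tax collected from sellers, supply shifts: Qs = 5(P − 11) − 116.
New equilibrium: buyers pay $48, sellers receive $37, Q = 69. (Wedge: Pb − Ps = 11.)
Revenue = t · Q = 11 · 69 = $759.

Tax revenue = $759 thousand.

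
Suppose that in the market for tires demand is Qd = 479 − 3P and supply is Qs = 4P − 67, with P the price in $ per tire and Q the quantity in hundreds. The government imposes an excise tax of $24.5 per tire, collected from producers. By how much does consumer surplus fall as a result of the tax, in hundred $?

Consumer surplus falls by $3136 hundred.

Before the tax: set 479 − 3P = 4P − 67 → P* = $78, Q* = 245.
With the tax collected from producers, supply shifts: Qs = 4(P − 24.5) − 67.
New equilibrium: buyers pay $92, producers receive $67.5, Q = 203. (Wedge: Pb − Ps = 24.5.)
ΔCS is the trapezoid between Q = 203 and Q = 245 of height $14: ½ · (245 + 203) · 14 = $3136.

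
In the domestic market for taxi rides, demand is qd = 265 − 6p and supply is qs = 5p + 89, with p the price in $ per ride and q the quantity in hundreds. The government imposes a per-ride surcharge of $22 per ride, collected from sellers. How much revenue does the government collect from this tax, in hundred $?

Tax revenue = $2398 hundred.

Without the tax, 265 − 6p = 5p + 89 gives 11p = 176, so p* = $16 and q* = 169.
With the tax collected from sellers, supply shifts: qs = 5(p − 22) + 89.
New equilibrium: buyers pay $26, sellers receive $4, q = 109. (Wedge: pb − ps = 22.)
Revenue = t · Q = 22 · 109 = $2398.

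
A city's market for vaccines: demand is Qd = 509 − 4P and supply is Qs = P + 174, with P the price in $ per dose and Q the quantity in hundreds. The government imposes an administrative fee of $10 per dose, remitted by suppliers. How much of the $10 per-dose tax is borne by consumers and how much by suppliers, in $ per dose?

Before the tax: set 509 − 4P = P + 174 → P* = $67, Q* = 241.
With the tax collected from suppliers, supply shifts: Qs = (P − 10) + 174.
New equilibrium: consumers pay $69, suppliers receive $59, Q = 233. (Wedge: Pb − Ps = 10.)
Burden on consumers: $2; on suppliers: $8. (They sum to $10.)

Consumers bear $2 per dose; suppliers bear $8 per dose.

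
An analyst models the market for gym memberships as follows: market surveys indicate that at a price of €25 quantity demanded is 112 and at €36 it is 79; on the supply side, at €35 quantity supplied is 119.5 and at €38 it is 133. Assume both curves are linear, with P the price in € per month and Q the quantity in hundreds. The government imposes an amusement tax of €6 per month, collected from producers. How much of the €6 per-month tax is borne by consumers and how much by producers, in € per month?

Consumers bear €3.6 per month; producers bear €2.4 per month.

Demand slope: (79 − 112)/(36 − 25) = -3, so Qd = 187 − 3P.
Supply slope: (133 − 119.5)/(38 − 35) = 4.5, so Qs = 4.5P − 38.
Before the tax: set 187 − 3P = 4.5P − 38 → P* = €30, Q* = 97.
With the tax collected from producers, supply shifts: Qs = 4.5(P − 6) − 38.
New equilibrium: consumers pay €33.6, producers receive €27.6, Q = 86.2. (Wedge: Pb − Ps = 6.)
Burden on consumers: €3.6; on producers: €2.4. (They sum to €6.)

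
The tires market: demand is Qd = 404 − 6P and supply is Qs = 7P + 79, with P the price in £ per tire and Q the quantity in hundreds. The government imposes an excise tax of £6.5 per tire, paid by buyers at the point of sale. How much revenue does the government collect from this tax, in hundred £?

Before the tax: set 404 − 6P = 7P + 79 → P* = £25, Q* = 254.
With the tax collected from buyers, demand (in seller-price terms) shifts: Qd = 404 − 6(P + 6.5).
Solving gives Q = 233 with buyers paying £28.5 and suppliers receiving £22 (the £6.5 wedge).
Revenue = t · Q = 6.5 · 233 = £1514.5.

Tax revenue = £1514.5 hundred.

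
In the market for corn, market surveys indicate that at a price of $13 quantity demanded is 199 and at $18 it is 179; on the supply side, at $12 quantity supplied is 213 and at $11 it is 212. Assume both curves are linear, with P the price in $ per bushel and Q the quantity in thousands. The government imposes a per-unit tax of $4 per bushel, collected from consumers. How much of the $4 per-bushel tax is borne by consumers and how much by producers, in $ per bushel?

Consumers bear $0.8 per bushel; producers bear $3.2 per bushel.

Demand slope: (179 − 199)/(18 − 13) = -4, so Qd = 251 − 4P.
Supply slope: (212 − 213)/(11 − 12) = 1, so Qs = P + 201.
Without the tax, 251 − 4P = P + 201 gives 5P = 50, so P* = $10 and Q* = 211.
With the tax collected from consumers, demand (in seller-price terms) shifts: Qd = 251 − 4(P + 4).
New equilibrium: consumers pay $10.8, producers receive $6.8, Q = 207.8. (Wedge: Pb − Ps = 4.)
Burden on consumers: $0.8; on producers: $3.2. (They sum to $4.)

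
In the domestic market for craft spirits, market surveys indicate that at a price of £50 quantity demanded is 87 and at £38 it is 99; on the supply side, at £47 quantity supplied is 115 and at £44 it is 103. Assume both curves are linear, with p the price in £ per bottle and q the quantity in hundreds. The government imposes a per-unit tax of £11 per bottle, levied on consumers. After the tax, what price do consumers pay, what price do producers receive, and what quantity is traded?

Demand slope: (99 − 87)/(38 − 50) = -1, so qd = 137 − p.
Supply slope: (103 − 115)/(44 − 47) = 4, so qs = 4p − 73.
Without the tax, 137 − p = 4p − 73 gives 5p = 210, so p* = £42 and q* = 95.
With the tax collected from consumers, demand (in seller-price terms) shifts: qd = 137 − (p + 11).
New equilibrium: consumers pay £50.8, producers receive £39.8, q = 86.2. (Wedge: pb − ps = 11.)

Consumers pay £50.8; producers receive £39.8; quantity = 86.2.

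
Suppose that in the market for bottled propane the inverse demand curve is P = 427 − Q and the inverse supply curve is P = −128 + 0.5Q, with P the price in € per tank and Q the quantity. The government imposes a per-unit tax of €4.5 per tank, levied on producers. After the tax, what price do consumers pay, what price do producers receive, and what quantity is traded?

Inverting to Q(P) form: Qd = 427 − P; Qs = 2P + 256.
Without the tax, 427 − P = 2P + 256 gives 3P = 171, so P* = €57 and Q* = 370.
With the tax collected from producers, supply shifts: Qs = 2(P − 4.5) + 256.
New equilibrium: consumers pay €60, producers receive €55.5, Q = 367. (Wedge: Pb − Ps = 4.5.)
The less price-elastic side of the market bears the larger share of a per-unit tax.

Consumers pay €60; producers receive €55.5; quantity = 367.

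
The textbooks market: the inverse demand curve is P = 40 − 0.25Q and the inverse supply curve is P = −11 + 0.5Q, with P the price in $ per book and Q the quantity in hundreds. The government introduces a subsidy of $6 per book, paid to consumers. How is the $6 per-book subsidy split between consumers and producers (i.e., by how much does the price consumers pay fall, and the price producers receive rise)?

Consumers gain $2 per book; producers gain $4 per book.

Inverting to Q(P) form: Qd = 160 − 4P; Qs = 2P + 22.
Before the subsidy: set 160 − 4P = 2P + 22 → P* = $23, Q* = 68.
With a per-unit subsidy paid to consumers, each effectively pays P − 6, so demand becomes Qd = 160 − 4(P − 6).
New equilibrium: consumers pay $21, producers receive $27, Q = 76. (Wedge: Pb − Ps = −6.)
Gain to consumers: $2; to producers: $4. (They sum to $6.)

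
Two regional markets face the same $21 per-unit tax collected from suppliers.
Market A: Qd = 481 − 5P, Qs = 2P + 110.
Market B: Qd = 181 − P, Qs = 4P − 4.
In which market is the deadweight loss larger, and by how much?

Market A: pre-tax P* = $53, Q* = 216; post-tax Q = 186; deadweight loss = $315.
Market B: pre-tax P* = $37, Q* = 144; post-tax Q = 127.2; deadweight loss = $176.4.
Difference: $315 vs $176.4 → market A is larger by $138.6.

Market A, by $138.6.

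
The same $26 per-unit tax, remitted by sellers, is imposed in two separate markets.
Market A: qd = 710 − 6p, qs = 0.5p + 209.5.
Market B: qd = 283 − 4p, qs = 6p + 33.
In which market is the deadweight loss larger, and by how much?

Market B, by $655.2.

Market A: pre-tax p* = $77, q* = 248; post-tax q = 236; deadweight loss = $156.
Market B: pre-tax p* = $25, q* = 183; post-tax q = 120.6; deadweight loss = $811.2.
Difference: $156 vs $811.2 → market B is larger by $655.2.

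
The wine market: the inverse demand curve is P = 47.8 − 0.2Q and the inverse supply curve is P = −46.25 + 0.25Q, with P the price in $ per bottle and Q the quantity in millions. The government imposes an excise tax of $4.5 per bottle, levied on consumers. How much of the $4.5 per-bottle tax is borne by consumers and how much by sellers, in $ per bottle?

Consumers bear $2 per bottle; sellers bear $2.5 per bottle.

Inverting to Q(P) form: Qd = 239 − 5P; Qs = 4P + 185.
Without the tax, 239 − 5P = 4P + 185 gives 9P = 54, so P* = $6 and Q* = 209.
With the tax collected from consumers, demand (in seller-price terms) shifts: Qd = 239 − 5(P + 4.5).
Solving gives Q = 199 with consumers paying $8 and sellers receiving $3.5 (the $4.5 wedge).
Burden on consumers: $2; on sellers: $2.5. (They sum to $4.5.)
The less price-elastic side of the market bears the larger share of a per-unit tax.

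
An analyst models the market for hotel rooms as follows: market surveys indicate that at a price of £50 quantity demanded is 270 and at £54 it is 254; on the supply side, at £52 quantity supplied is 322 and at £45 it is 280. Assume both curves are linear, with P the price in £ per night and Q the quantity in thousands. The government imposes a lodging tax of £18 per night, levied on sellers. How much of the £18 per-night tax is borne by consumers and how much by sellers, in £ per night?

Demand slope: (254 − 270)/(54 − 50) = -4, so Qd = 470 − 4P.
Supply slope: (280 − 322)/(45 − 52) = 6, so Qs = 6P + 10.
Without the tax, 470 − 4P = 6P + 10 gives 10P = 460, so P* = £46 and Q* = 286.
With the tax collected from sellers, supply shifts: Qs = 6(P − 18) + 10.
New equilibrium: consumers pay £56.8, sellers receive £38.8, Q = 242.8. (Wedge: Pb − Ps = 18.)
Burden on consumers: £10.8; on sellers: £7.2. (They sum to £18.)
The less price-elastic side of the market bears the larger share of a per-unit tax.

Consumers bear £10.8 per night; sellers bear £7.2 per night.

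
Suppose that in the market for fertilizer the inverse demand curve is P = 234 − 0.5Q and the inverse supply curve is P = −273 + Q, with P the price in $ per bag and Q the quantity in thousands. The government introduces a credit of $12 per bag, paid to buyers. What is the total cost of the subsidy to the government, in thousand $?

Rewrite in direct form: Qd = 468 − 2P and Qs = P + 273.
Before the subsidy: set 468 − 2P = P + 273 → P* = $65, Q* = 338.
With a per-unit subsidy paid to buyers, each effectively pays P − 12, so demand becomes Qd = 468 − 2(P − 12).
New equilibrium: buyers pay $61, sellers receive $73, Q = 346. (Wedge: Pb − Ps = −12.)
Outlay = t · Q = 12 · 346 = $4152.

Government outlay = $4152 thousand.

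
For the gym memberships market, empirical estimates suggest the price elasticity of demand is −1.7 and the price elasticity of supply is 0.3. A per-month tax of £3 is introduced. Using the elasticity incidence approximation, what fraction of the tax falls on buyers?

Incidence ratio: buyers' share ≈ εs / (εs + |εd|) = 0.3 / (0.3 + 1.7) = 0.15.
Supply is the less elastic side, so buyers bear the smaller share.

Buyers' share ≈ 0.15.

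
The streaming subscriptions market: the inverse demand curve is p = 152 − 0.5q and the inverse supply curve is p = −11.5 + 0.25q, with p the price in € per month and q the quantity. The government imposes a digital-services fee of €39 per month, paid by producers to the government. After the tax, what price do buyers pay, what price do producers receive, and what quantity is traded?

Buyers pay €69; producers receive €30; quantity = 166.

Rewrite in direct form: qd = 304 − 2p and qs = 4p + 46.
Before the tax: set 304 − 2p = 4p + 46 → p* = €43, q* = 218.
With the tax collected from producers, supply shifts: qs = 4(p − 39) + 46.
Solving gives q = 166 with buyers paying €69 and producers receiving €30 (the €39 wedge).
The less price-elastic side of the market bears the larger share of a per-unit tax.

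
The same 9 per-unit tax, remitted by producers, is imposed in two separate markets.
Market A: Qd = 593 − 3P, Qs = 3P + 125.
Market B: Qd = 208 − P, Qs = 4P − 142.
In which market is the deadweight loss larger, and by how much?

Market A, by 28.35.

Market A: pre-tax P* = 78, Q* = 359; post-tax Q = 345.5; deadweight loss = 60.75.
Market B: pre-tax P* = 70, Q* = 138; post-tax Q = 130.8; deadweight loss = 32.4.
Difference: 60.75 vs 32.4 → market A is larger by 28.35.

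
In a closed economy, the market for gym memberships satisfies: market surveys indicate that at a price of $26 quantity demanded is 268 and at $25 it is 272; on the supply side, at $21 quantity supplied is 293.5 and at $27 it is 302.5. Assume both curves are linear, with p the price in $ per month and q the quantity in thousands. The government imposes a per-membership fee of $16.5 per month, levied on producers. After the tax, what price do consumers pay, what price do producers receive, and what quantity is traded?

Demand slope: (272 − 268)/(25 − 26) = -4, so qd = 372 − 4p.
Supply slope: (302.5 − 293.5)/(27 − 21) = 1.5, so qs = 1.5p + 262.
Before the tax: set 372 − 4p = 1.5p + 262 → p* = $20, q* = 292.
With the tax collected from producers, supply shifts: qs = 1.5(p − 16.5) + 262.
New equilibrium: consumers pay $24.5, producers receive $8, q = 274. (Wedge: pb − ps = 16.5.)
The less price-elastic side of the market bears the larger share of a per-unit tax.

Consumers pay $24.5; producers receive $8; quantity = 274.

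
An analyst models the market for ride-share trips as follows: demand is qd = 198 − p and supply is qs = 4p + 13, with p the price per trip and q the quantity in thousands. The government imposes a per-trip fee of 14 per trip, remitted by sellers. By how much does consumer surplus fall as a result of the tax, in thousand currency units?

Without the tax, 198 − p = 4p + 13 gives 5p = 185, so p* = 37 and q* = 161.
With the tax collected from sellers, supply shifts: qs = 4(p − 14) + 13.
Solving gives q = 149.8 with buyers paying 48.2 and sellers receiving 34.2 (the 14 wedge).
ΔCS is the trapezoid between Q = 149.8 and Q = 161 of height 11.2: ½ · (161 + 149.8) · 11.2 = 1740.48.

Consumer surplus falls by 1740.48 thousand.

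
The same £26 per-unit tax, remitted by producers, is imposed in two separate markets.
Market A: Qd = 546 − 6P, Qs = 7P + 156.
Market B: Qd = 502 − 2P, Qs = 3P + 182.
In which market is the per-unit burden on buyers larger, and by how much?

Market B, by £1.6.

Market A: pre-tax P* = £30, Q* = 366; post-tax Q = 282; per-unit burden on buyers = £14.
Market B: pre-tax P* = £64, Q* = 374; post-tax Q = 342.8; per-unit burden on buyers = £15.6.
Difference: £14 vs £15.6 → market B is larger by £1.6.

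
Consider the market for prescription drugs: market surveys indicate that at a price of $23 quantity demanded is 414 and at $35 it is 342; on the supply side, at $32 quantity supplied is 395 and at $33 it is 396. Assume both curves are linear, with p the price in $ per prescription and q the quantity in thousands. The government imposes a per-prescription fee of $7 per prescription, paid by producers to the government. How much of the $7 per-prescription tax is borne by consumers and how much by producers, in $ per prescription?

Consumers bear $1 per prescription; producers bear $6 per prescription.

Demand slope: (342 − 414)/(35 − 23) = -6, so qd = 552 − 6p.
Supply slope: (396 − 395)/(33 − 32) = 1, so qs = p + 363.
Before the tax: set 552 − 6p = p + 363 → p* = $27, q* = 390.
With the tax collected from producers, supply shifts: qs = (p − 7) + 363.
Solving gives q = 384 with consumers paying $28 and producers receiving $21 (the $7 wedge).
Burden on consumers: $1; on producers: $6. (They sum to $7.)
The less price-elastic side of the market bears the larger share of a per-unit tax.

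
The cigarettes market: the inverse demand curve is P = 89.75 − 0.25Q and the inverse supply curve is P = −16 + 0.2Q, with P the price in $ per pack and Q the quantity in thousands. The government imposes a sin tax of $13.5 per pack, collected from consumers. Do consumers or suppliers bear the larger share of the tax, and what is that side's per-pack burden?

Inverting to Q(P) form: Qd = 359 − 4P; Qs = 5P + 80.
Before the tax: set 359 − 4P = 5P + 80 → P* = $31, Q* = 235.
With the tax collected from consumers, demand (in seller-price terms) shifts: Qd = 359 − 4(P + 13.5).
New equilibrium: consumers pay $38.5, suppliers receive $25, Q = 205. (Wedge: Pb − Ps = 13.5.)
Per-pack burden: consumers $7.5, suppliers $6.
Consumers take the larger share because demand is less price-elastic here (demand slope 4 vs supply slope 5).

Consumers bear the larger share: $7.5 per pack.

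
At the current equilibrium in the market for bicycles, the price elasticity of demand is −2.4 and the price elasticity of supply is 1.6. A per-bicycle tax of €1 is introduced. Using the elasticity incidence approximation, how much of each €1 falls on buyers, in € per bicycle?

Buyers bear ≈ €0.4 per bicycle.

Incidence ratio: buyers' share ≈ εs / (εs + |εd|) = 1.6 / (1.6 + 2.4) = 0.4.
So buyers bear ≈ 0.4 × €1 = €0.4; sellers bear €0.6.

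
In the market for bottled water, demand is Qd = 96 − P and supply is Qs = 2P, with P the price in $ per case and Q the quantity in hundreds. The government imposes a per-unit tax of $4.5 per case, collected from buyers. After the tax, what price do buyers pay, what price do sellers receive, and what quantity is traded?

Buyers pay $35; sellers receive $30.5; quantity = 61.

Before the tax: set 96 − P = 2P → P* = $32, Q* = 64.
With the tax collected from buyers, demand (in seller-price terms) shifts: Qd = 96 − (P + 4.5).
Solving gives Q = 61 with buyers paying $35 and sellers receiving $30.5 (the $4.5 wedge).
The less price-elastic side of the market bears the larger share of a per-unit tax.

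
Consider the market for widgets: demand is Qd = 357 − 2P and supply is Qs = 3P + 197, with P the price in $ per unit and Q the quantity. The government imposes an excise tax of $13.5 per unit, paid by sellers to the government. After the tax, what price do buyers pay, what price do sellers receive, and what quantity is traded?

Buyers pay $40.1; sellers receive $26.6; quantity = 276.8.

Without the tax, 357 − 2P = 3P + 197 gives 5P = 160, so P* = $32 and Q* = 293.
With the tax collected from sellers, supply shifts: Qs = 3(P − 13.5) + 197.
New equilibrium: buyers pay $40.1, sellers receive $26.6, Q = 276.8. (Wedge: Pb − Ps = 13.5.)
The less price-elastic side of the market bears the larger share of a per-unit tax.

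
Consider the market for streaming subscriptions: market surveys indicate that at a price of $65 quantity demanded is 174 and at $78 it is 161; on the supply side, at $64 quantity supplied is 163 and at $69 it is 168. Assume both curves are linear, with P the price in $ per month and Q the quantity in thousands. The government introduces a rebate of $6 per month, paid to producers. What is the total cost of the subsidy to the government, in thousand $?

Government outlay = $1032 thousand.

Demand slope: (161 − 174)/(78 − 65) = -1, so Qd = 239 − P.
Supply slope: (168 − 163)/(69 − 64) = 1, so Qs = P + 99.
Before the subsidy: set 239 − P = P + 99 → P* = $70, Q* = 169.
With a per-unit subsidy paid to producers, each receives P + 6 per unit sold, so supply becomes Qs = (P + 6) + 99.
Solving gives Q = 172 with consumers paying $67 and producers receiving $73 (the $6 wedge).
Outlay = t · Q = 6 · 172 = $1032.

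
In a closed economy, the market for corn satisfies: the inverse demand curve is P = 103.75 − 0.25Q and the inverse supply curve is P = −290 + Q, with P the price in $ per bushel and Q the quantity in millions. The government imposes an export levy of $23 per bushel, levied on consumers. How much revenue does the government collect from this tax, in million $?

Inverting to Q(P) form: Qd = 415 − 4P; Qs = P + 290.
Without the tax, 415 − 4P = P + 290 gives 5P = 125, so P* = $25 and Q* = 315.
With the tax collected from consumers, demand (in seller-price terms) shifts: Qd = 415 − 4(P + 23).
New equilibrium: consumers pay $29.6, sellers receive $6.6, Q = 296.6. (Wedge: Pb − Ps = 23.)
Revenue = t · Q = 23 · 296.6 = $6821.8.

Tax revenue = $6821.8 million.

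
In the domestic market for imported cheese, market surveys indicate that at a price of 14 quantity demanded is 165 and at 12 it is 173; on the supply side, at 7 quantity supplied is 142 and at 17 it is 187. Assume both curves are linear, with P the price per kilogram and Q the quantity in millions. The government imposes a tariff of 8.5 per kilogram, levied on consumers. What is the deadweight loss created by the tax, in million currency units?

Deadweight loss = 76.5 million.

Demand slope: (173 − 165)/(12 − 14) = -4, so Qd = 221 − 4P.
Supply slope: (187 − 142)/(17 − 7) = 4.5, so Qs = 4.5P + 110.5.
Before the tax: set 221 − 4P = 4.5P + 110.5 → P* = 13, Q* = 169.
With the tax collected from consumers, demand (in seller-price terms) shifts: Qd = 221 − 4(P + 8.5).
Solving gives Q = 151 with consumers paying 17.5 and suppliers receiving 9 (the 8.5 wedge).
Quantity falls by |ΔQ| = |169 − 151| = 18.
DWL = ½ · t · |ΔQ| = ½ · 8.5 · 18 = 76.5.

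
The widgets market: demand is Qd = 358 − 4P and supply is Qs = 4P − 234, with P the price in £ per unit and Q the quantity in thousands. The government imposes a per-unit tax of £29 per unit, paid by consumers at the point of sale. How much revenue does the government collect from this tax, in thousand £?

Tax revenue = £116 thousand.

Before the tax: set 358 − 4P = 4P − 234 → P* = £74, Q* = 62.
With the tax collected from consumers, demand (in seller-price terms) shifts: Qd = 358 − 4(P + 29).
Solving gives Q = 4 with consumers paying £88.5 and sellers receiving £59.5 (the £29 wedge).
Revenue = t · Q = 29 · 4 = £116.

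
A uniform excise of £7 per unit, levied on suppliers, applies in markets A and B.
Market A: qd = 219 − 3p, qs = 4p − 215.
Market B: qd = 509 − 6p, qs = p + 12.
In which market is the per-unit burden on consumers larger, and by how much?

Market A, by £3.

Market A: pre-tax p* = £62, q* = 33; post-tax q = 21; per-unit burden on consumers = £4.
Market B: pre-tax p* = £71, q* = 83; post-tax q = 77; per-unit burden on consumers = £1.
Difference: £4 vs £1 → market A is larger by £3.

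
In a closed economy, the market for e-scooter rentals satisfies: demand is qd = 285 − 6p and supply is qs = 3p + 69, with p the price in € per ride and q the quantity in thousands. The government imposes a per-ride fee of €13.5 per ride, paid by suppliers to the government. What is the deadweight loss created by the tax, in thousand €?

Deadweight loss = €182.25 thousand.

Without the tax, 285 − 6p = 3p + 69 gives 9p = 216, so p* = €24 and q* = 141.
With the tax collected from suppliers, supply shifts: qs = 3(p − 13.5) + 69.
New equilibrium: buyers pay €28.5, suppliers receive €15, q = 114. (Wedge: pb − ps = 13.5.)
Quantity falls by |ΔQ| = |141 − 114| = 27.
DWL = ½ · t · |ΔQ| = ½ · 13.5 · 27 = €182.25.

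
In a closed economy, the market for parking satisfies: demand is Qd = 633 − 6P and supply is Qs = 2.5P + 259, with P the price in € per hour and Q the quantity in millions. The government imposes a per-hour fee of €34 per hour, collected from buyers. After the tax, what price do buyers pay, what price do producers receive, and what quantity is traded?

Buyers pay €54; producers receive €20; quantity = 309.

Before the tax: set 633 − 6P = 2.5P + 259 → P* = €44, Q* = 369.
With the tax collected from buyers, demand (in seller-price terms) shifts: Qd = 633 − 6(P + 34).
Solving gives Q = 309 with buyers paying €54 and producers receiving €20 (the €34 wedge).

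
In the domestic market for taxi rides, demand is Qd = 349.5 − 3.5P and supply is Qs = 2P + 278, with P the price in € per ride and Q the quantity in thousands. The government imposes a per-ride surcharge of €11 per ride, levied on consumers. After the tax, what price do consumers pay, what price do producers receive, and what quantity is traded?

Consumers pay €17; producers receive €6; quantity = 290.

Before the tax: set 349.5 − 3.5P = 2P + 278 → P* = €13, Q* = 304.
With the tax collected from consumers, demand (in seller-price terms) shifts: Qd = 349.5 − 3.5(P + 11).
New equilibrium: consumers pay €17, producers receive €6, Q = 290. (Wedge: Pb − Ps = 11.)
The less price-elastic side of the market bears the larger share of a per-unit tax.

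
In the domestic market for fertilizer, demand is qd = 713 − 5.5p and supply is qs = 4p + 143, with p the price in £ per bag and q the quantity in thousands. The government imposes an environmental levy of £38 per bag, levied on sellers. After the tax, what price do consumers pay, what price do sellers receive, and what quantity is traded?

Consumers pay £76; sellers receive £38; quantity = 295.

Before the tax: set 713 − 5.5p = 4p + 143 → p* = £60, q* = 383.
With the tax collected from sellers, supply shifts: qs = 4(p − 38) + 143.
Solving gives q = 295 with consumers paying £76 and sellers receiving £38 (the £38 wedge).
The less price-elastic side of the market bears the larger share of a per-unit tax.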